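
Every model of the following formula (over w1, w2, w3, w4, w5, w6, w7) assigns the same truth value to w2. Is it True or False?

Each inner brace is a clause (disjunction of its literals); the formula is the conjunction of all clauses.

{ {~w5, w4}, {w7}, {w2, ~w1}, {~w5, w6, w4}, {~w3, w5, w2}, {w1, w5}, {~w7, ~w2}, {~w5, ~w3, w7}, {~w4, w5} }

Suppose w2 = 1.
The clause (w7) is unit, so w7 = 1.
Now (~w7) is unsatisfied and unit — conflict.
So every satisfying assignment has w2 = False.

False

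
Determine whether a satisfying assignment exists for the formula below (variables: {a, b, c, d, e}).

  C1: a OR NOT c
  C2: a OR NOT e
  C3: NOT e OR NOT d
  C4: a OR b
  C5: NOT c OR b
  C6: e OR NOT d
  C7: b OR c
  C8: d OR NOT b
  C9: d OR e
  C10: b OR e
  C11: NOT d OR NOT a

Case a = true:
(NOT d) alone gives d = false.
(NOT b) alone gives b = false.
(NOT c) alone gives c = false.
Now (c) is unsatisfied and unit — conflict.
Undo a and try a = false.
(NOT c) alone gives c = false.
(NOT e) alone gives e = false.
(b) alone gives b = true.
(NOT d) alone gives d = false.
Now (d) is unsatisfied and unit — conflict.
Either choice for a ends in contradiction.
No assignment satisfies every clause.

Unsatisfiable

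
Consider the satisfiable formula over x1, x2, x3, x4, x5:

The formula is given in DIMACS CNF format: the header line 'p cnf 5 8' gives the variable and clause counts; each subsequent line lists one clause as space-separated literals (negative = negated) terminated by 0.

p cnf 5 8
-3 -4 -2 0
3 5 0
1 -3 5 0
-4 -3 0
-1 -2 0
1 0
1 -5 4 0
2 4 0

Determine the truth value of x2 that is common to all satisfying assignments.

Suppose x2 = True.
(¬x1) alone gives x1 = False.
Now (x1) is unsatisfied and unit — conflict.
So every satisfying assignment has x2 = False.

False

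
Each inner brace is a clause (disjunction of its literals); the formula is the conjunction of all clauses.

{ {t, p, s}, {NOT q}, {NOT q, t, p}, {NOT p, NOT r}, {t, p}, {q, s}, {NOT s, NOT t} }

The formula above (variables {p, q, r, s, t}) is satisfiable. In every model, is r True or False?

Suppose r = true.
Unit clause (NOT q) forces q = false.
Unit clause (NOT p) forces p = false.
Unit clause (t) forces t = true.
Unit clause (s) forces s = true.
Now (NOT s) is unsatisfied and unit — conflict.
So every satisfying assignment has r = False.

False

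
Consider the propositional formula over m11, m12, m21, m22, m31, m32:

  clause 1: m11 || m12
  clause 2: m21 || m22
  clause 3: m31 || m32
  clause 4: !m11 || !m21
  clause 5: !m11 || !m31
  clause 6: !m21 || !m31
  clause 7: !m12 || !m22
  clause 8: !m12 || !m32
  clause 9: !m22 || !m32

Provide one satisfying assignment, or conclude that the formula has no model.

UNSATISFIABLE

Case m11 = true:
(!m21) alone gives m21 = false.
(m22) alone gives m22 = true.
(!m31) alone gives m31 = false.
(m32) alone gives m32 = true.
That conflicts with the unit clause (!m32).
That branch fails; take m11 = false instead.
(m12) alone gives m12 = true.
(!m22) alone gives m22 = false.
(m21) alone gives m21 = true.
(!m31) alone gives m31 = false.
(m32) alone gives m32 = true.
That conflicts with the unit clause (!m32).
Neither m11 = true nor m11 = false works.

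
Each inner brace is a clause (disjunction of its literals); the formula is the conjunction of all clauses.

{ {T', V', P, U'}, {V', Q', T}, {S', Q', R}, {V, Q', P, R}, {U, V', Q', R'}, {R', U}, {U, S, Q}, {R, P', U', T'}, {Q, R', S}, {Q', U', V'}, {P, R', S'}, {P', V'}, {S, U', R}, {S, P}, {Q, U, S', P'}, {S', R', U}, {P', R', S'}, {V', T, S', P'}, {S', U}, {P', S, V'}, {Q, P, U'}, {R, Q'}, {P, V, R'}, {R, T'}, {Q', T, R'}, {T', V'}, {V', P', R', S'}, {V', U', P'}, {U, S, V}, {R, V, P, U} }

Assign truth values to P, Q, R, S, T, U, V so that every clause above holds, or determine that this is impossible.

P=1; Q=0; R=0; S=1; T=0; U=1; V=0

Case R = 0:
(Q') alone gives Q = 0.
(T') alone gives T = 0.
Case U = 1:
(S) alone gives S = 1.
(P) alone gives P = 1.
(V') alone gives V = 0.
Every clause now holds.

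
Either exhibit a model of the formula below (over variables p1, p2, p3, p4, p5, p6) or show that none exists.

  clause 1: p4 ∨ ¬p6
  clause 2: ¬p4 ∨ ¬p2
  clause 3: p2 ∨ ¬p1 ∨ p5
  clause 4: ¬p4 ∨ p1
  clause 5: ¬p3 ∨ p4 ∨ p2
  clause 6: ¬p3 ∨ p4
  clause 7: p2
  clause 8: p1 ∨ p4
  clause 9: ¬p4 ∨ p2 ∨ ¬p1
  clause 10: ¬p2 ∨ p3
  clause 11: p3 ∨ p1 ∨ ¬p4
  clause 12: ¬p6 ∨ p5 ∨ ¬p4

The clause (p2) is unit, so p2 = True.
The clause (¬p4) is unit, so p4 = False.
The clause (¬p6) is unit, so p6 = False.
The clause (¬p3) is unit, so p3 = False.
But (p3) is also a unit clause — contradiction.

UNSATISFIABLE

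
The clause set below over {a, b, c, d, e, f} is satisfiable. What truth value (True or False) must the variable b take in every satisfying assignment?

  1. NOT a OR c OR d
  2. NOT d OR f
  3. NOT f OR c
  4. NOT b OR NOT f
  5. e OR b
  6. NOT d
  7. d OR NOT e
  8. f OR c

True

Suppose b = false.
Unit clause (e) forces e = true.
Unit clause (NOT d) forces d = false.
But (d) is also a unit clause — contradiction.
So every satisfying assignment has b = True.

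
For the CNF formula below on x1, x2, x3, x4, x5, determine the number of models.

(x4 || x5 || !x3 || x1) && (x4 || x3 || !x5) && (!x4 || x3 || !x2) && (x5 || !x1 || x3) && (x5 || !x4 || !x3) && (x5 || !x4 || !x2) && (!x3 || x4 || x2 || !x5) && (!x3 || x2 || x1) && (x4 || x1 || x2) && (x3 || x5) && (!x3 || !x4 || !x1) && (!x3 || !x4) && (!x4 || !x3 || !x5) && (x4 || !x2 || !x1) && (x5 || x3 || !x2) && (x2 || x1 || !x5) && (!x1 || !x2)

3

There are 2^5 = 32 truth assignments over (x1, x2, x3, x4, x5).
Split on x2. With x2 = true, the clauses containing x2 are satisfied and !x2 drops from the rest; 1 of the 2^4 = 16 assignments to the other variables satisfy what remains.
With x2 = false, by the same count on the reduced clause set, 2 assignments work.
Total: 1 + 2 = 3.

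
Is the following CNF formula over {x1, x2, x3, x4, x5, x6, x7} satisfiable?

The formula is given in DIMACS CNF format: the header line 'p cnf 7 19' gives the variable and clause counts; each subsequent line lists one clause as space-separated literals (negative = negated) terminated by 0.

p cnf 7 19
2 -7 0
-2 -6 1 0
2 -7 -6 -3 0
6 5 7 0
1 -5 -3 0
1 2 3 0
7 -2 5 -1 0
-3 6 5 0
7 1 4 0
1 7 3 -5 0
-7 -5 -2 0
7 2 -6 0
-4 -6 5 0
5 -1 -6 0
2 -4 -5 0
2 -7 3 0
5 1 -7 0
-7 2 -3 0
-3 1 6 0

Suppose x2 = True.
Suppose x6 = False.
Suppose x5 = True.
Unit clause (¬x7) forces x7 = False.
Suppose x1 = True.
No clause remains; x3, x4 are free.
A satisfying assignment: x1 ↦ True,  x2 ↦ True,  x3 ↦ False,  x4 ↦ False,  x5 ↦ True,  x6 ↦ False,  x7 ↦ False.

Yes, satisfiable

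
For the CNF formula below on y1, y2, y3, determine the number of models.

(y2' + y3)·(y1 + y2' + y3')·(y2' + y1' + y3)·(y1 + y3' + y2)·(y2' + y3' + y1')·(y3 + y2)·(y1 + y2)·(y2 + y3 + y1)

1

There are 2^3 = 8 truth assignments over (y1, y2, y3).
Check each against the 8 clauses (columns in the order y1, y2, y3):
  F F F  ✗ fails (y3 + y2)
  F F T  ✗ fails (y1 + y3' + y2)
  F T F  ✗ fails (y2' + y3)
  F T T  ✗ fails (y1 + y2' + y3')
  T F F  ✗ fails (y3 + y2)
  T F T  ✓ satisfies all
  T T F  ✗ fails (y2' + y3)
  T T T  ✗ fails (y2' + y3' + y1')
1 of the 8 rows is a model.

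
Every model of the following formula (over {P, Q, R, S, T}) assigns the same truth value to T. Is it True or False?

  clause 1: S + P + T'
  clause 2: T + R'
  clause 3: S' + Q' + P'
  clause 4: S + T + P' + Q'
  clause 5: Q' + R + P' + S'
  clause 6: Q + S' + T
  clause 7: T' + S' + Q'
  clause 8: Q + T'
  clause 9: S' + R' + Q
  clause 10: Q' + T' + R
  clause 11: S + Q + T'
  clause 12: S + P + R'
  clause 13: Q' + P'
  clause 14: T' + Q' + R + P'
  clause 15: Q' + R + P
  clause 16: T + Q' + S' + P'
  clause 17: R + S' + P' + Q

False

Suppose T = 1.
From the singleton clause (Q), Q = 1.
From the singleton clause (S'), S = 0.
From the singleton clause (P), P = 1.
That conflicts with the unit clause (P').
So every satisfying assignment has T = False.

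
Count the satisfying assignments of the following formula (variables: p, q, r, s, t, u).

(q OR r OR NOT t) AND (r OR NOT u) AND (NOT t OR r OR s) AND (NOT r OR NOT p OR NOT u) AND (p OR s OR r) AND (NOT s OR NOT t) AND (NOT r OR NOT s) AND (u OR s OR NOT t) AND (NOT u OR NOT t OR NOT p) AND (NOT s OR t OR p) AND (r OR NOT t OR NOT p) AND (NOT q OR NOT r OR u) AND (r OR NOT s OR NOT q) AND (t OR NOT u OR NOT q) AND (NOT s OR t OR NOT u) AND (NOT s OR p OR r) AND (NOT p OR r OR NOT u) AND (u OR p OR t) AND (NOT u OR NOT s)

There are 2^6 = 64 truth assignments over (p, q, r, s, t, u).
Split on t. With t = true, the clauses containing t are satisfied and NOT t drops from the rest; 2 of the 2^5 = 32 assignments to the other variables satisfy what remains.
With t = false, by the same count on the reduced clause set, 5 assignments work.
Total: 2 + 5 = 7.

7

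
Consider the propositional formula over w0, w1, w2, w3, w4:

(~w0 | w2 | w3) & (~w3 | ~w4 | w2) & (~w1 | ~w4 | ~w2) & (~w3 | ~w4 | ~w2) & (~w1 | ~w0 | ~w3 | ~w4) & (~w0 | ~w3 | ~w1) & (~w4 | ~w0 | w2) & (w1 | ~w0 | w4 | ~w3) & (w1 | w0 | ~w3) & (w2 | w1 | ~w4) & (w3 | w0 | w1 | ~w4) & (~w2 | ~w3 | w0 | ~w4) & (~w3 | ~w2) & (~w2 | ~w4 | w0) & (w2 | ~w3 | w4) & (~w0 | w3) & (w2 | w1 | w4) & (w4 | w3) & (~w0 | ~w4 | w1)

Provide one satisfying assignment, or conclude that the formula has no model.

Try w3 = 0.
From the singleton clause (~w0), w0 = 0.
From the singleton clause (w4), w4 = 1.
From the singleton clause (w1), w1 = 1.
From the singleton clause (~w2), w2 = 0.
Every clause now holds.

w0: 0, w1: 1, w2: 0, w3: 0, w4: 1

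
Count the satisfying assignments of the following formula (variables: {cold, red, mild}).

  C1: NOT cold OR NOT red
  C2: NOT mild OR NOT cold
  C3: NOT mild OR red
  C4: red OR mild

There are 2^3 = 8 truth assignments over (cold, red, mild).
Check each against the 4 clauses (columns in the order cold, red, mild):
  F F F  ✗ fails (red OR mild)
  F F T  ✗ fails (NOT mild OR red)
  F T F  ✓ satisfies all
  F T T  ✓ satisfies all
  T F F  ✗ fails (red OR mild)
  T F T  ✗ fails (NOT mild OR NOT cold)
  T T F  ✗ fails (NOT cold OR NOT red)
  T T T  ✗ fails (NOT cold OR NOT red)
2 of the 8 rows are models.

2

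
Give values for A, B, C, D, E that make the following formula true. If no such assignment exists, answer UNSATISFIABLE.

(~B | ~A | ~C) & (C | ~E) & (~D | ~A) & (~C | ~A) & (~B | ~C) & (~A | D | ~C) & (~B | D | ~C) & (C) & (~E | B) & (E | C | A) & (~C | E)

The clause (C) is unit, so C = 1.
The clause (~A) is unit, so A = 0.
The clause (~B) is unit, so B = 0.
The clause (~E) is unit, so E = 0.
Now (E) is unsatisfied and unit — conflict.

UNSATISFIABLE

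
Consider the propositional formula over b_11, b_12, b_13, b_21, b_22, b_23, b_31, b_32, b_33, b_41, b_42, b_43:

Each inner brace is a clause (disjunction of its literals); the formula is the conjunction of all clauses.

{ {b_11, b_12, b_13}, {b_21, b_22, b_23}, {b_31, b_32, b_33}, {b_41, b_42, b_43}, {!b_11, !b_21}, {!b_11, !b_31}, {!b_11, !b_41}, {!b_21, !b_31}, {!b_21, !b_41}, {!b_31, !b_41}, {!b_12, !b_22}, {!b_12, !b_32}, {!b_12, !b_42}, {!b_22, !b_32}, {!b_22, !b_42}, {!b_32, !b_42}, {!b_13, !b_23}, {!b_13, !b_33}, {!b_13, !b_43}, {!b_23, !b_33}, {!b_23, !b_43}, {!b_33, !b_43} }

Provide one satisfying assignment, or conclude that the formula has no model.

UNSATISFIABLE

Try b_11 = false.
Try b_12 = true.
(!b_22) alone gives b_22 = false.
(!b_32) alone gives b_32 = false.
(!b_42) alone gives b_42 = false.
Try b_21 = true.
(!b_31) alone gives b_31 = false.
(b_33) alone gives b_33 = true.
(!b_41) alone gives b_41 = false.
(b_43) alone gives b_43 = true.
That conflicts with the unit clause (!b_43).
That branch fails; take b_21 = false instead.
(b_23) alone gives b_23 = true.
(!b_13) alone gives b_13 = false.
(!b_33) alone gives b_33 = false.
(b_31) alone gives b_31 = true.
(!b_41) alone gives b_41 = false.
(b_43) alone gives b_43 = true.
That conflicts with the unit clause (!b_43).
Neither b_21 = true nor b_21 = false works.
That branch fails; take b_12 = false instead.
(b_13) alone gives b_13 = true.
(!b_23) alone gives b_23 = false.
(!b_33) alone gives b_33 = false.
(!b_43) alone gives b_43 = false.
Try b_21 = true.
(!b_31) alone gives b_31 = false.
(b_32) alone gives b_32 = true.
(!b_41) alone gives b_41 = false.
(b_42) alone gives b_42 = true.
That conflicts with the unit clause (!b_42).
That branch fails; take b_21 = false instead.
(b_22) alone gives b_22 = true.
(!b_32) alone gives b_32 = false.
(b_31) alone gives b_31 = true.
(!b_41) alone gives b_41 = false.
(b_42) alone gives b_42 = true.
That conflicts with the unit clause (!b_42).
Neither b_21 = true nor b_21 = false works.
Neither b_12 = true nor b_12 = false works.
That branch fails; take b_11 = true instead.
(!b_21) alone gives b_21 = false.
(!b_31) alone gives b_31 = false.
(!b_41) alone gives b_41 = false.
Try b_22 = true.
(!b_12) alone gives b_12 = false.
(!b_32) alone gives b_32 = false.
(b_33) alone gives b_33 = true.
(!b_42) alone gives b_42 = false.
(b_43) alone gives b_43 = true.
That conflicts with the unit clause (!b_43).
That branch fails; take b_22 = false instead.
(b_23) alone gives b_23 = true.
(!b_13) alone gives b_13 = false.
(!b_33) alone gives b_33 = false.
(b_32) alone gives b_32 = true.
(!b_12) alone gives b_12 = false.
(!b_42) alone gives b_42 = false.
(b_43) alone gives b_43 = true.
That conflicts with the unit clause (!b_43).
Neither b_22 = true nor b_22 = false works.
Neither b_11 = true nor b_11 = false works.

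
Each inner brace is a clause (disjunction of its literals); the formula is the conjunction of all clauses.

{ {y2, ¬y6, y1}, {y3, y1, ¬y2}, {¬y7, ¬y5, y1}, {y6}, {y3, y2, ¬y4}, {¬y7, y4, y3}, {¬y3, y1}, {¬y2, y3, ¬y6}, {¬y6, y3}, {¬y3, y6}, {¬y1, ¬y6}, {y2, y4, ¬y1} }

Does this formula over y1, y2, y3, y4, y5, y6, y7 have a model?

No, unsatisfiable

Unit clause (y6) forces y6 = True.
Unit clause (y3) forces y3 = True.
Unit clause (y1) forces y1 = True.
Now (¬y1) is unsatisfied and unit — conflict.
No assignment satisfies every clause.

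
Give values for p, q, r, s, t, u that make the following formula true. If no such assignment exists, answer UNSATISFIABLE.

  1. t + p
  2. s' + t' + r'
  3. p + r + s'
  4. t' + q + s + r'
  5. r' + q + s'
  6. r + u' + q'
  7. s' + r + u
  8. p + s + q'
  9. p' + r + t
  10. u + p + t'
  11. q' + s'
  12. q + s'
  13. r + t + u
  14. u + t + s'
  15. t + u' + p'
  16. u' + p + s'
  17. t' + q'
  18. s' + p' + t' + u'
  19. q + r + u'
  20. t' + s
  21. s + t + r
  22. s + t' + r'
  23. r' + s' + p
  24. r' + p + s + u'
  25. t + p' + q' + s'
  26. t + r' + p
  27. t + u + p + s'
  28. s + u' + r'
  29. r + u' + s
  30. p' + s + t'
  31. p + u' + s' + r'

p ↦ 1, q ↦ 1, r ↦ 1, s ↦ 0, t ↦ 0, u ↦ 0

Branch on t: set t = 0.
The clause (p) is unit, so p = 1.
The clause (r) is unit, so r = 1.
The clause (u') is unit, so u = 0.
The clause (s') is unit, so s = 0.
All clauses hold; q can take either value.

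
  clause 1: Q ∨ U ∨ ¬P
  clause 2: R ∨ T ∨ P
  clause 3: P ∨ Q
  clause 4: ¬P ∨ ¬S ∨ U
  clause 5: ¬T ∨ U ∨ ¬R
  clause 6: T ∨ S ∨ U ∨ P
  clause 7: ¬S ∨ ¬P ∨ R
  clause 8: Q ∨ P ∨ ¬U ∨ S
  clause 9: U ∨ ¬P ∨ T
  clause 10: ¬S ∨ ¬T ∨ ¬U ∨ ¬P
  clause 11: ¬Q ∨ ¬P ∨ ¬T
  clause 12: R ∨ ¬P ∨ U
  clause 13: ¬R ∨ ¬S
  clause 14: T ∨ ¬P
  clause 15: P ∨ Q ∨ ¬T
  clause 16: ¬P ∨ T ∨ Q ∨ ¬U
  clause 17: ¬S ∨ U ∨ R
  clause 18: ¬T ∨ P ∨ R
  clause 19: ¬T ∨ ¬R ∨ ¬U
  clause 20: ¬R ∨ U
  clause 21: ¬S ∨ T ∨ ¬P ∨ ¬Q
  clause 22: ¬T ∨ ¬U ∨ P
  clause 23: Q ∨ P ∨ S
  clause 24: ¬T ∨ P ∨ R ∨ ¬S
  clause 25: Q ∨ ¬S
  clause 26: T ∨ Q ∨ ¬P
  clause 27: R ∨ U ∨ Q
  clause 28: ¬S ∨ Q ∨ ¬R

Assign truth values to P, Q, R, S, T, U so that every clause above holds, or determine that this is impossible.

P=False,  Q=True,  R=True,  S=False,  T=False,  U=True

Case P = False:
Unit clause (Q) forces Q = True.
Case R = True:
Unit clause (¬S) forces S = False.
Unit clause (U) forces U = True.
Unit clause (¬T) forces T = False.
Every clause now holds.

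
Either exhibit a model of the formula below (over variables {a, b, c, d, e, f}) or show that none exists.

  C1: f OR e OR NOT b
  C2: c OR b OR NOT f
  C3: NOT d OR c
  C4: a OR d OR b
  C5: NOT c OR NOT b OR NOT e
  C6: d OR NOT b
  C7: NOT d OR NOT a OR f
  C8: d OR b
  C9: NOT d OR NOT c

Branch on d: set d = false.
Unit clause (NOT b) forces b = false.
Now (b) is unsatisfied and unit — conflict.
So d must be the other value — set d = true.
Unit clause (c) forces c = true.
Now (NOT c) is unsatisfied and unit — conflict.
Both values of d lead to a conflict.

UNSATISFIABLE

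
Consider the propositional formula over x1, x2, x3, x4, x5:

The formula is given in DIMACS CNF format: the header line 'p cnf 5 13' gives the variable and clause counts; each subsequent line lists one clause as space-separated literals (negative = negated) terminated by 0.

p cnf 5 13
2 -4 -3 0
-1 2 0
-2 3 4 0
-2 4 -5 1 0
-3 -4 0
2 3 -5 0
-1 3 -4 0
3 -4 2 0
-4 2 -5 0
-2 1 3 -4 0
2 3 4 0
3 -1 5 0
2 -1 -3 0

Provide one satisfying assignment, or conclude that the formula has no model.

Try x1 = False.
Try x3 = True.
The clause (¬x4) is unit, so x4 = False.
Try x2 = False.
Every clause is now satisfied; x5 is unconstrained.

x1 ↦ False, x2 ↦ False, x3 ↦ True, x4 ↦ False, x5 ↦ False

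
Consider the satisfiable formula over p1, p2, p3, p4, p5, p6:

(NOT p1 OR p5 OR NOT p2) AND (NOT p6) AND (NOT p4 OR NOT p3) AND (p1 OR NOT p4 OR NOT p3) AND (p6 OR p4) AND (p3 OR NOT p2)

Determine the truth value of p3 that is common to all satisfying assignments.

False

Suppose p3 = true.
From the singleton clause (NOT p6), p6 = false.
From the singleton clause (NOT p4), p4 = false.
But (p4) is also a unit clause — contradiction.
So every satisfying assignment has p3 = False.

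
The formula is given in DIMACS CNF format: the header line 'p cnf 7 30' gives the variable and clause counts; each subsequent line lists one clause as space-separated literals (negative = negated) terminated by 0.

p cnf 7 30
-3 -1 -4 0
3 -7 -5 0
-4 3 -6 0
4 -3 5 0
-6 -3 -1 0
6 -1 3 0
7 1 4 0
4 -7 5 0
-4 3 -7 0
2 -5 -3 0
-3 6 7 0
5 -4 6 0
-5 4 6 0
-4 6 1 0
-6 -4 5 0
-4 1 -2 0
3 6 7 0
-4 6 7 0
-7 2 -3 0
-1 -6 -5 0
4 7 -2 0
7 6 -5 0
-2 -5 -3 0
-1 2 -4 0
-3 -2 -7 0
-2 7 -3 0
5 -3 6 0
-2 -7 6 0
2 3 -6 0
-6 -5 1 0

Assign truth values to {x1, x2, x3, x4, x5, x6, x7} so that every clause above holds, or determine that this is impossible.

UNSATISFIABLE

Suppose x3 = False.
Suppose x7 = False.
(x6) alone gives x6 = True.
(¬x4) alone gives x4 = False.
(x1) alone gives x1 = True.
(¬x5) alone gives x5 = False.
(¬x2) alone gives x2 = False.
Now (x2) is unsatisfied and unit — conflict.
That branch fails; take x7 = True instead.
(¬x5) alone gives x5 = False.
(x4) alone gives x4 = True.
Now (¬x4) is unsatisfied and unit — conflict.
Either choice for x7 ends in contradiction.
That branch fails; take x3 = True instead.
Suppose x1 = False.
Suppose x4 = True.
(x6) alone gives x6 = True.
(x5) alone gives x5 = True.
Now (¬x5) is unsatisfied and unit — conflict.
That branch fails; take x4 = False instead.
(x5) alone gives x5 = True.
(x7) alone gives x7 = True.
(x2) alone gives x2 = True.
Now (¬x2) is unsatisfied and unit — conflict.
Either choice for x4 ends in contradiction.
That branch fails; take x1 = True instead.
(¬x4) alone gives x4 = False.
(x5) alone gives x5 = True.
(¬x6) alone gives x6 = False.
Now (x6) is unsatisfied and unit — conflict.
Either choice for x1 ends in contradiction.
Either choice for x3 ends in contradiction.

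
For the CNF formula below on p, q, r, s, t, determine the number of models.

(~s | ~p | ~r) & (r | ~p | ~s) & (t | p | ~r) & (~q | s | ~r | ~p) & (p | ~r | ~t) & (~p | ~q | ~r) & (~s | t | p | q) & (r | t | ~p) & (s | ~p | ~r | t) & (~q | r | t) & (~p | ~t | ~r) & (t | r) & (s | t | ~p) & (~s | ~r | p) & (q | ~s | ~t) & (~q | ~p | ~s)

5

There are 2^5 = 32 truth assignments over (p, q, r, s, t).
Split on s. With s = 1, the clauses containing s are satisfied and ~s drops from the rest; 1 of the 2^4 = 16 assignments to the other variables satisfy what remains.
With s = 0, by the same count on the reduced clause set, 4 assignments work.
(One model: p=F, q=F, r=F, s=F, t=T.)
Total: 1 + 4 = 5.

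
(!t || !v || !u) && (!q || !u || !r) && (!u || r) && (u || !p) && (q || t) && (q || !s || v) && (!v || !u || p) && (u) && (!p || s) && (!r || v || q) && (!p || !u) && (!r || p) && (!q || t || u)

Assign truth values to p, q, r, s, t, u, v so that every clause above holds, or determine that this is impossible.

The clause (u) is unit, so u = true.
The clause (r) is unit, so r = true.
The clause (!q) is unit, so q = false.
The clause (t) is unit, so t = true.
The clause (!v) is unit, so v = false.
That conflicts with the unit clause (v).

UNSATISFIABLE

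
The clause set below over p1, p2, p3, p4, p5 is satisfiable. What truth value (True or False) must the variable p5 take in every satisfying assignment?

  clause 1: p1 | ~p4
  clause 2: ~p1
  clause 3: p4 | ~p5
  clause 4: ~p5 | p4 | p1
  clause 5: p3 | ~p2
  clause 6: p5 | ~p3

Suppose p5 = 1.
(~p1) alone gives p1 = 0.
(~p4) alone gives p4 = 0.
But (p4) is also a unit clause — contradiction.
So every satisfying assignment has p5 = False.

False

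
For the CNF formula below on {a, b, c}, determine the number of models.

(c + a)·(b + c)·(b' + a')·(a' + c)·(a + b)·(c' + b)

There are 2^3 = 8 truth assignments over (a, b, c).
Check each against the 6 clauses (columns in the order a, b, c):
  F F F  ✗ fails (c + a)
  F F T  ✗ fails (a + b)
  F T F  ✗ fails (c + a)
  F T T  ✓ satisfies all
  T F F  ✗ fails (b + c)
  T F T  ✗ fails (c' + b)
  T T F  ✗ fails (b' + a')
  T T T  ✗ fails (b' + a')
1 of the 8 rows is a model.

1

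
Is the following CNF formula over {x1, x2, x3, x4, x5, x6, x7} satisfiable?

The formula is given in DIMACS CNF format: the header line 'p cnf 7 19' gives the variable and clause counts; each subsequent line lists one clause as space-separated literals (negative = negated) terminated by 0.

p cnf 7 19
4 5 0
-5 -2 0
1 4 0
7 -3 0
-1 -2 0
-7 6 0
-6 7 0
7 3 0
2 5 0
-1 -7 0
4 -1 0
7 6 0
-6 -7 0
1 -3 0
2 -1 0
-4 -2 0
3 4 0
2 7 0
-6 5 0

Unsatisfiable

Case x4 = True:
From the singleton clause (¬x2), x2 = False.
From the singleton clause (x5), x5 = True.
From the singleton clause (¬x1), x1 = False.
From the singleton clause (¬x3), x3 = False.
From the singleton clause (x7), x7 = True.
From the singleton clause (x6), x6 = True.
Now (¬x6) is unsatisfied and unit — conflict.
So x4 must be the other value — set x4 = False.
From the singleton clause (x5), x5 = True.
From the singleton clause (¬x2), x2 = False.
From the singleton clause (x1), x1 = True.
Now (¬x1) is unsatisfied and unit — conflict.
Either choice for x4 ends in contradiction.
No assignment satisfies every clause.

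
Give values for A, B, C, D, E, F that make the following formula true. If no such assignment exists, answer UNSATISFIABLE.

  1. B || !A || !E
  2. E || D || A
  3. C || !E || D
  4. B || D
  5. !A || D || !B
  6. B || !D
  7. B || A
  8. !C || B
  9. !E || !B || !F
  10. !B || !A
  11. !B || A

UNSATISFIABLE

Case B = true:
(!A) alone gives A = false.
That conflicts with the unit clause (A).
Backtrack on B: now try B = false.
(D) alone gives D = true.
That conflicts with the unit clause (!D).
Both values of B lead to a conflict.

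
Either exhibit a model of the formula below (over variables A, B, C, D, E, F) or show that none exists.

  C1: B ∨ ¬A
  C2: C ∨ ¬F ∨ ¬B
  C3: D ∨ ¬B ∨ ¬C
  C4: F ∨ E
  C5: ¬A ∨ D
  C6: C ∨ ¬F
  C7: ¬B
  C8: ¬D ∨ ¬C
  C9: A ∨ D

A=False, B=False, C=False, D=True, E=True, F=False

From the singleton clause (¬B), B = False.
From the singleton clause (¬A), A = False.
From the singleton clause (D), D = True.
From the singleton clause (¬C), C = False.
From the singleton clause (¬F), F = False.
From the singleton clause (E), E = True.
This assignment satisfies each clause.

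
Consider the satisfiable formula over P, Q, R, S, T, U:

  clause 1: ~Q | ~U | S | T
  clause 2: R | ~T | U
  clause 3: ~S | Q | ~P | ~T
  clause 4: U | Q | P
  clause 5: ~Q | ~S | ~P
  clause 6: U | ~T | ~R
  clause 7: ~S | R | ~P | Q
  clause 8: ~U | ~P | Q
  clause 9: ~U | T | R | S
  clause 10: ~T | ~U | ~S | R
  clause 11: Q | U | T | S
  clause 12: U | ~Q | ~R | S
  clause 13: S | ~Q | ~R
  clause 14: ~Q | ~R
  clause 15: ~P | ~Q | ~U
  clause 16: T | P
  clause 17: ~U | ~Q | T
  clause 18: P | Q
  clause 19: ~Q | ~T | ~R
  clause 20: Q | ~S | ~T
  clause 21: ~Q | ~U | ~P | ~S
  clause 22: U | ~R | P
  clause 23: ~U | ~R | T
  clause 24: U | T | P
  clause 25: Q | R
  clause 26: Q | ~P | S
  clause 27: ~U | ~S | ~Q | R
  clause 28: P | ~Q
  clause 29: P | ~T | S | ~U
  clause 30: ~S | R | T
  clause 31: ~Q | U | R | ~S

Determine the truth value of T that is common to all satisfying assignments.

False

Suppose T = 1.
Case R = 1:
(U) alone gives U = 1.
(~Q) alone gives Q = 0.
(~P) alone gives P = 0.
But (P) is also a unit clause — contradiction.
So R must be the other value — set R = 0.
(U) alone gives U = 1.
(~S) alone gives S = 0.
(Q) alone gives Q = 1.
(~P) alone gives P = 0.
But (P) is also a unit clause — contradiction.
Neither R = 1 nor R = 0 works.
So every satisfying assignment has T = False.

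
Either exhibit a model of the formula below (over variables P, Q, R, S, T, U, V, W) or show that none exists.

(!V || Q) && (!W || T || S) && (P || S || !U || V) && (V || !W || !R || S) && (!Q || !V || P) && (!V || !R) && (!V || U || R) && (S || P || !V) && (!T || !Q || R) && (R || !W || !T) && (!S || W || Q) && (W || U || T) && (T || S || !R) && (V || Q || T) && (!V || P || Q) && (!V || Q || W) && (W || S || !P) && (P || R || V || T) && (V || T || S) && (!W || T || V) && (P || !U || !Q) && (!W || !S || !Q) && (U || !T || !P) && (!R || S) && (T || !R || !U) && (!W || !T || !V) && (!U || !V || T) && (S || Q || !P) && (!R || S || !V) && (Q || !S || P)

Try V = false.
Try Q = true.
Try T = false.
From the singleton clause (S), S = true.
From the singleton clause (!W), W = false.
From the singleton clause (U), U = true.
From the singleton clause (P), P = true.
From the singleton clause (!R), R = false.
Every clause now holds.

P: true,  Q: true,  R: false,  S: true,  T: false,  U: true,  V: false,  W: false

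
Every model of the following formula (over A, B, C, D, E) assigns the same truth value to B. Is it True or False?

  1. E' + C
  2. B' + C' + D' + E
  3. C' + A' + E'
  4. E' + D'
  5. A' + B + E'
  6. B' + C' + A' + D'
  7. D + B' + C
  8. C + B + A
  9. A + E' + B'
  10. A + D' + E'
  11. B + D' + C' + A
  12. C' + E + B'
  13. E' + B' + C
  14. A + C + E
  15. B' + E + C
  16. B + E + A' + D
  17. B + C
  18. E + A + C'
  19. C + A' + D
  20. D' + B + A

Suppose B = 1.
Case E = 0:
The clause (C') is unit, so C = 0.
That conflicts with the unit clause (C).
Backtrack on E: now try E = 1.
The clause (C) is unit, so C = 1.
The clause (A') is unit, so A = 0.
That conflicts with the unit clause (A).
Neither E = 1 nor E = 0 works.
So every satisfying assignment has B = False.

False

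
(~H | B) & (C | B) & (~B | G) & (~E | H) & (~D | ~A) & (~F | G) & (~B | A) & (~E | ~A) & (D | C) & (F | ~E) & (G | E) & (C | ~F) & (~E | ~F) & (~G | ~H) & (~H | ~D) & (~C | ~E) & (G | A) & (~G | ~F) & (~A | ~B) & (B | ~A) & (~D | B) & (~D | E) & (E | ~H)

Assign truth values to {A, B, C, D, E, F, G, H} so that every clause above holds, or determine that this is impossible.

A ↦ 0; B ↦ 0; C ↦ 1; D ↦ 0; E ↦ 0; F ↦ 0; G ↦ 1; H ↦ 0

Suppose H = 0.
Unit clause (~E) forces E = 0.
Unit clause (G) forces G = 1.
Unit clause (~F) forces F = 0.
Unit clause (~D) forces D = 0.
Unit clause (C) forces C = 1.
Suppose B = 0.
Unit clause (~A) forces A = 0.
All clauses are satisfied.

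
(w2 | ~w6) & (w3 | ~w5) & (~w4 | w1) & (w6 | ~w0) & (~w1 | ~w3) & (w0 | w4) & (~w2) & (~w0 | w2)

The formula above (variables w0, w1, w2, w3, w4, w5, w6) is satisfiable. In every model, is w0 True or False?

False

Suppose w0 = 1.
From the singleton clause (w6), w6 = 1.
From the singleton clause (w2), w2 = 1.
Now (~w2) is unsatisfied and unit — conflict.
So every satisfying assignment has w0 = False.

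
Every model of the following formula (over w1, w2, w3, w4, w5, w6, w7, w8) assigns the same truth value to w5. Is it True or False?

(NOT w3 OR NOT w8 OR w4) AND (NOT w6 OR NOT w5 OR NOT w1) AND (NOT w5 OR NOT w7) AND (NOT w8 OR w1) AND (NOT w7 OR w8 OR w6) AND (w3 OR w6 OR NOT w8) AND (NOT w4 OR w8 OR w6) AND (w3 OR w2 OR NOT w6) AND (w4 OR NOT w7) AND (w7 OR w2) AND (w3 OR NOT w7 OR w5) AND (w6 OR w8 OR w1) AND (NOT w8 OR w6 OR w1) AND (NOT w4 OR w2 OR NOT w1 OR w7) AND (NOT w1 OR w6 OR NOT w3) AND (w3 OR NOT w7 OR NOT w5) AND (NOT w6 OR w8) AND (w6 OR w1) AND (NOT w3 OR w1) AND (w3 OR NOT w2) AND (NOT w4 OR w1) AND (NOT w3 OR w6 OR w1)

Suppose w5 = true.
From the singleton clause (NOT w7), w7 = false.
From the singleton clause (w2), w2 = true.
From the singleton clause (w3), w3 = true.
From the singleton clause (w1), w1 = true.
From the singleton clause (NOT w6), w6 = false.
That conflicts with the unit clause (w6).
So every satisfying assignment has w5 = False.

False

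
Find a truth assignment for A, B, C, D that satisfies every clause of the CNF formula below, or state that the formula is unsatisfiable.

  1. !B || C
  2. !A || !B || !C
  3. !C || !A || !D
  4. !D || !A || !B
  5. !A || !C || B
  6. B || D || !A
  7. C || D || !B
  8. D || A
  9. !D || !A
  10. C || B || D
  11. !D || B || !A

A=false,  B=false,  C=true,  D=true

Branch on B: set B = false.
Branch on A: set A = false.
The clause (D) is unit, so D = true.
No clause remains; C is free.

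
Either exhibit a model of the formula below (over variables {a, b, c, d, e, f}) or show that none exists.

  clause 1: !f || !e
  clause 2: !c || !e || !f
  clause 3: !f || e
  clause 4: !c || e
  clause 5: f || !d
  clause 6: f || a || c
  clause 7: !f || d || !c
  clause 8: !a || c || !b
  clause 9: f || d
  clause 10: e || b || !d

Suppose f = false.
From the singleton clause (!d), d = false.
But (d) is also a unit clause — contradiction.
So f must be the other value — set f = true.
From the singleton clause (!e), e = false.
But (e) is also a unit clause — contradiction.
Either choice for f ends in contradiction.

UNSATISFIABLE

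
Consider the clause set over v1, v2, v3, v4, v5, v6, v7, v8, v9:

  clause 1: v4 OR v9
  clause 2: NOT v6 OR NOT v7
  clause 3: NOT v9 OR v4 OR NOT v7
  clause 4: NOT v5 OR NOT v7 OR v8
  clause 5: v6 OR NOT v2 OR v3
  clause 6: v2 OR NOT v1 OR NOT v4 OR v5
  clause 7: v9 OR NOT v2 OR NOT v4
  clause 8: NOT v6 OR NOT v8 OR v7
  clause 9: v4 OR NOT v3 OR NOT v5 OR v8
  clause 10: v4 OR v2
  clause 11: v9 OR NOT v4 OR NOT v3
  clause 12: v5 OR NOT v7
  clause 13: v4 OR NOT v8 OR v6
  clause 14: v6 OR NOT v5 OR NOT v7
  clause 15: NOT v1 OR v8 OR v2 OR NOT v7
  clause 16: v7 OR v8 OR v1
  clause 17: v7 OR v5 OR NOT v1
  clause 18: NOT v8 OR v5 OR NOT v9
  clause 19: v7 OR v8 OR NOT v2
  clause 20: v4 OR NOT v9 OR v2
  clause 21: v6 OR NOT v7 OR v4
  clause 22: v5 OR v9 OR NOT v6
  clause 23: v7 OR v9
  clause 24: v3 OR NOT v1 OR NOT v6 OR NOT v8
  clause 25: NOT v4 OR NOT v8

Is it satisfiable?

Yes, satisfiable

Try v4 = true.
Unit clause (NOT v8) forces v8 = false.
Try v6 = true.
Unit clause (NOT v7) forces v7 = false.
Unit clause (v1) forces v1 = true.
Unit clause (v5) forces v5 = true.
Unit clause (NOT v2) forces v2 = false.
Unit clause (v9) forces v9 = true.
Every clause is now satisfied; v3 is unconstrained.
A satisfying assignment: v1 ↦ true, v2 ↦ false, v3 ↦ true, v4 ↦ true, v5 ↦ true, v6 ↦ true, v7 ↦ false, v8 ↦ false, v9 ↦ true.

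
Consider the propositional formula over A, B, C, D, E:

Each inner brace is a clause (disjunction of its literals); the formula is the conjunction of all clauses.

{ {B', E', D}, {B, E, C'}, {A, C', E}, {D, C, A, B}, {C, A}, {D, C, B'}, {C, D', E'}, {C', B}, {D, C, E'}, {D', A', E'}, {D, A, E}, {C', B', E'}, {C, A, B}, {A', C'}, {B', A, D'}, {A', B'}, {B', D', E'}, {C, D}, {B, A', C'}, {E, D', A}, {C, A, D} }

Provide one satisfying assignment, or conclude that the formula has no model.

A=1,  B=0,  C=0,  D=1,  E=0

Suppose C = 0.
From the singleton clause (A), A = 1.
From the singleton clause (B'), B = 0.
From the singleton clause (D), D = 1.
From the singleton clause (E'), E = 0.
Every clause now holds.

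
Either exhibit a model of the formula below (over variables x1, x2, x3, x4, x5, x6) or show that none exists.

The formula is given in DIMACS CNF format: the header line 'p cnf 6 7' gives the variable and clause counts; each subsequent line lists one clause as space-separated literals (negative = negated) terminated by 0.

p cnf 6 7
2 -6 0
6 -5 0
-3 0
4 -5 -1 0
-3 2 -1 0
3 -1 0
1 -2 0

The clause (¬x3) is unit, so x3 = False.
The clause (¬x1) is unit, so x1 = False.
The clause (¬x2) is unit, so x2 = False.
The clause (¬x6) is unit, so x6 = False.
The clause (¬x5) is unit, so x5 = False.
All clauses hold; x4 can take either value.

x1=False; x2=False; x3=False; x4=True; x5=False; x6=False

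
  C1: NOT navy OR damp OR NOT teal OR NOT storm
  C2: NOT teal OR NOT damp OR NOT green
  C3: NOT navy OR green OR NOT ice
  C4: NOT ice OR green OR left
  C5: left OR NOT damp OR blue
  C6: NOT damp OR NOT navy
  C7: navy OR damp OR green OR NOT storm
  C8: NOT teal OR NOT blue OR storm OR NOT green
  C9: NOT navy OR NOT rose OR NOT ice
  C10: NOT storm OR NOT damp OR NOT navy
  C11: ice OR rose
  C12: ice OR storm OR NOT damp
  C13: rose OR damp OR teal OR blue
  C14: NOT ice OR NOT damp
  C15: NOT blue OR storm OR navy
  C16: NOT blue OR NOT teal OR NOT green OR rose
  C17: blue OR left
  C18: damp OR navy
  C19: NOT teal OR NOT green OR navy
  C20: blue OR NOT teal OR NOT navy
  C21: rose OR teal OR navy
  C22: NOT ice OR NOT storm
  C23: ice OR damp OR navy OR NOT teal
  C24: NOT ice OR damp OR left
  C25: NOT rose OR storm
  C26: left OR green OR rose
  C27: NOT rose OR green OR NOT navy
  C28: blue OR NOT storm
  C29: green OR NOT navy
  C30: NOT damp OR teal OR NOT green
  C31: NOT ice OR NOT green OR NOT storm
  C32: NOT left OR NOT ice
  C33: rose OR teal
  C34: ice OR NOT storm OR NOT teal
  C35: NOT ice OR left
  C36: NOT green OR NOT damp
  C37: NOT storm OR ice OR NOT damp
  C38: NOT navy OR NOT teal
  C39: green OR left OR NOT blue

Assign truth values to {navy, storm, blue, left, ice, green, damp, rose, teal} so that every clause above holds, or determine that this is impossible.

navy=true; storm=true; blue=true; left=false; ice=false; green=true; damp=false; rose=true; teal=false

Branch on damp: set damp = false.
From the singleton clause (navy), navy = true.
From the singleton clause (green), green = true.
From the singleton clause (NOT teal), teal = false.
From the singleton clause (rose), rose = true.
From the singleton clause (NOT ice), ice = false.
From the singleton clause (storm), storm = true.
From the singleton clause (blue), blue = true.
All clauses hold; left can take either value.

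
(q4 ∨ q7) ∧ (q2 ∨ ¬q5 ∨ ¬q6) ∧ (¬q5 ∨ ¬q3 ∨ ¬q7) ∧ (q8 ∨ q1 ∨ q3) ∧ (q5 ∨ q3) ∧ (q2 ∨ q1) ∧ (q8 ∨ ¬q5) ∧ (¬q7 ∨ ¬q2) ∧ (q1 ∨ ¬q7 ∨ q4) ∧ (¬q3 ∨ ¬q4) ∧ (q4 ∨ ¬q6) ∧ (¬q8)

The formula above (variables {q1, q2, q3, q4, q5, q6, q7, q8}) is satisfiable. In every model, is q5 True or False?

False

Suppose q5 = True.
Unit clause (q8) forces q8 = True.
But (¬q8) is also a unit clause — contradiction.
So every satisfying assignment has q5 = False.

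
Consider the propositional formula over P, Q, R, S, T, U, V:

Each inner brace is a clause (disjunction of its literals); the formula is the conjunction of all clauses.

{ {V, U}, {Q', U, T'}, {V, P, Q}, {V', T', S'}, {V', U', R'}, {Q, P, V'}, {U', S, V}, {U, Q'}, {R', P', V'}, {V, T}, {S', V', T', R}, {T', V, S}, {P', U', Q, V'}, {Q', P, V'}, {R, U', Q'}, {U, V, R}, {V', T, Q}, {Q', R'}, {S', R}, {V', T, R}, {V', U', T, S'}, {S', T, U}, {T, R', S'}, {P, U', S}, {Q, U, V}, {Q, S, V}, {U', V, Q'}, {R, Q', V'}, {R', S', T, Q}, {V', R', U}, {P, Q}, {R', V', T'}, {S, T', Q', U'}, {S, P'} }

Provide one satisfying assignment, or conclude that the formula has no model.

P=1,  Q=0,  R=1,  S=1,  T=1,  U=1,  V=0

Suppose V = 0.
From the singleton clause (U), U = 1.
From the singleton clause (S), S = 1.
From the singleton clause (T), T = 1.
From the singleton clause (R), R = 1.
From the singleton clause (Q'), Q = 0.
From the singleton clause (P), P = 1.
All clauses are satisfied.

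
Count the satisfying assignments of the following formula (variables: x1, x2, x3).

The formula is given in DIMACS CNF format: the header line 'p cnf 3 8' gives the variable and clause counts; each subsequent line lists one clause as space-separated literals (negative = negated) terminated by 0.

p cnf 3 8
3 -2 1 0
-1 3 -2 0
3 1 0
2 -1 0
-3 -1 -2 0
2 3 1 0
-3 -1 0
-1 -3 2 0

2

There are 2^3 = 8 truth assignments over (x1, x2, x3).
Check each against the 8 clauses (columns in the order x1, x2, x3):
  F F F  ✗ fails (x3 ∨ x1)
  F F T  ✓ satisfies all
  F T F  ✗ fails (x3 ∨ ¬x2 ∨ x1)
  F T T  ✓ satisfies all
  T F F  ✗ fails (x2 ∨ ¬x1)
  T F T  ✗ fails (x2 ∨ ¬x1)
  T T F  ✗ fails (¬x1 ∨ x3 ∨ ¬x2)
  T T T  ✗ fails (¬x3 ∨ ¬x1 ∨ ¬x2)
2 of the 8 rows are models.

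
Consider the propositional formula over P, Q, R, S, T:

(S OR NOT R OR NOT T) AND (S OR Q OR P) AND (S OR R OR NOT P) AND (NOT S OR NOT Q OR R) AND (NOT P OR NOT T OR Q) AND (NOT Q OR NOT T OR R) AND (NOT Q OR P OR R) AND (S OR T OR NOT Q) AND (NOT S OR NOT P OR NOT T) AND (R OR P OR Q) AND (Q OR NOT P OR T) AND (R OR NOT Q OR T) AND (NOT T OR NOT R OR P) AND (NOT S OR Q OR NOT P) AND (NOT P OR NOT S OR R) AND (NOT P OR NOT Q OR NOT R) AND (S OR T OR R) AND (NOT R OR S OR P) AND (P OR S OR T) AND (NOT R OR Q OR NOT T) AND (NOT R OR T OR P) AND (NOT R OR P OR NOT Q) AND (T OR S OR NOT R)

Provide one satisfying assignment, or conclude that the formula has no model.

UNSATISFIABLE

Try S = true.
Try Q = false.
From the singleton clause (NOT P), P = false.
From the singleton clause (R), R = true.
From the singleton clause (NOT T), T = false.
But (T) is also a unit clause — contradiction.
Backtrack on Q: now try Q = true.
From the singleton clause (R), R = true.
From the singleton clause (NOT P), P = false.
But (P) is also a unit clause — contradiction.
Both values of Q lead to a conflict.
Backtrack on S: now try S = false.
Try R = false.
From the singleton clause (NOT P), P = false.
From the singleton clause (Q), Q = true.
But (NOT Q) is also a unit clause — contradiction.
Backtrack on R: now try R = true.
From the singleton clause (NOT T), T = false.
But (T) is also a unit clause — contradiction.
Both values of R lead to a conflict.
Both values of S lead to a conflict.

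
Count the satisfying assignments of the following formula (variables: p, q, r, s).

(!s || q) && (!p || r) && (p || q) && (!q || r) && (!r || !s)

3

There are 2^4 = 16 truth assignments over (p, q, r, s).
Check each against the 5 clauses (columns in the order p, q, r, s):
  F F F F  ✗ fails (p || q)
  F F F T  ✗ fails (!s || q)
  F F T F  ✗ fails (p || q)
  F F T T  ✗ fails (!s || q)
  F T F F  ✗ fails (!q || r)
  F T F T  ✗ fails (!q || r)
  F T T F  ✓ satisfies all
  F T T T  ✗ fails (!r || !s)
  T F F F  ✗ fails (!p || r)
  T F F T  ✗ fails (!s || q)
  T F T F  ✓ satisfies all
  T F T T  ✗ fails (!s || q)
  T T F F  ✗ fails (!p || r)
  T T F T  ✗ fails (!p || r)
  T T T F  ✓ satisfies all
  T T T T  ✗ fails (!r || !s)
3 of the 16 rows are models.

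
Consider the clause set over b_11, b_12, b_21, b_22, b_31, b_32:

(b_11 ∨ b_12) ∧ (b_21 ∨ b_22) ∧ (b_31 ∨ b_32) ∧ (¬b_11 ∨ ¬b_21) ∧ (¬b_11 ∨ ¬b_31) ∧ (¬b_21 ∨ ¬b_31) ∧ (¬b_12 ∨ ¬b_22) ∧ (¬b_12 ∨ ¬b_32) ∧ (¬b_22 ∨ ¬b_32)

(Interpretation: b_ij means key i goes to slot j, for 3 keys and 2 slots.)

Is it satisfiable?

Try b_11 = True.
Unit clause (¬b_21) forces b_21 = False.
Unit clause (b_22) forces b_22 = True.
Unit clause (¬b_31) forces b_31 = False.
Unit clause (b_32) forces b_32 = True.
That conflicts with the unit clause (¬b_32).
Backtrack on b_11: now try b_11 = False.
Unit clause (b_12) forces b_12 = True.
Unit clause (¬b_22) forces b_22 = False.
Unit clause (b_21) forces b_21 = True.
Unit clause (¬b_31) forces b_31 = False.
Unit clause (b_32) forces b_32 = True.
That conflicts with the unit clause (¬b_32).
Neither b_11 = True nor b_11 = False works.
No assignment satisfies every clause.

No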